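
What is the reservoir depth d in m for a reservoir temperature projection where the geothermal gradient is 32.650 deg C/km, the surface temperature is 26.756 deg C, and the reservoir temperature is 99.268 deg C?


d = (T_res - T_surf) / grad * 1000
d = (99.268 - 26.756) / 32.650 * 1000
d = 2220.9 m


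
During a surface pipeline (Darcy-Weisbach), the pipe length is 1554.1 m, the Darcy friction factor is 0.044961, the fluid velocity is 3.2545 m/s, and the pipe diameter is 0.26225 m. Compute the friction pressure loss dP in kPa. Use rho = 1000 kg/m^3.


dP = f * (L/D) * (rho*vel^2/2) / 1000
dP = 0.044961 * (1554.1/0.26225) * (1000*3.2545^2/2) / 1000
dP = 1411.0 kPa


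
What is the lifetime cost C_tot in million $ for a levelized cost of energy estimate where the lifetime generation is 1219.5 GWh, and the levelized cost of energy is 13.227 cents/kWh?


C_tot = LCOE / 100 * E_tot
C_tot = 13.227 / 100 * 1219.5
C_tot = 161.30 million $


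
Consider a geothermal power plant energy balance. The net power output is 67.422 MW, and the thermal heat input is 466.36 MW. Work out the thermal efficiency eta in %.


eta = W_net / Q_in * 100
eta = 67.422 / 466.36 * 100
eta = 14.457 %


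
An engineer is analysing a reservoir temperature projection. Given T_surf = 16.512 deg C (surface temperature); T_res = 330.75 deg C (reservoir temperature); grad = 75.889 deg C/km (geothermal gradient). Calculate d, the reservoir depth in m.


d = (T_res - T_surf) / grad * 1000
d = (330.75 - 16.512) / 75.889 * 1000
d = 4140.8 m


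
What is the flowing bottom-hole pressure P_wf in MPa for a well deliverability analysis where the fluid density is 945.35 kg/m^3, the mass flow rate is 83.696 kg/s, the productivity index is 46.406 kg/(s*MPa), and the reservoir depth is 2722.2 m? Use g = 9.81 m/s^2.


Step 1: P_i = rho*g*h/1e6 = 945.35*9.81*2722.2/1e6 = 25.24537 MPa
Step 2: P_wf = P_i - mdot/PI = 25.24537 - 83.696/46.406 = 23.442 MPa
P_wf = 23.442 MPa


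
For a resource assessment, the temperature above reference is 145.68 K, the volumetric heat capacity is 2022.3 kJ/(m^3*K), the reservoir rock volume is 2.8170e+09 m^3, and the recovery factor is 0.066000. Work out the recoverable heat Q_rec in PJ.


Step 1: Q_s = Vr*rhoc*dT/1e12 = 2.8170e+09*2022.3*145.68/1e12 = 829.9126 PJ
Step 2: Q_rec = Q_s * RF = 829.9126 * 0.066 = 54.774 PJ
Q_rec = 54.774 PJ


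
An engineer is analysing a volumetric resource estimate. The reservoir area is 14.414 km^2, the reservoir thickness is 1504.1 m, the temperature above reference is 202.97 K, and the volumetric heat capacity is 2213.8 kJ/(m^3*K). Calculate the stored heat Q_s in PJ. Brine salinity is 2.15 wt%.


Step 1: Vr = A*1e6*hr = 14.414*1e6*1504.1 = 2.168010e+10 m^3
Step 2: Q_s = Vr*rhoc*dT/1e12 = 2.168010e+10*2213.8*202.97/1e12 = 9741.6 PJ
Q_s = 9741.6 PJ


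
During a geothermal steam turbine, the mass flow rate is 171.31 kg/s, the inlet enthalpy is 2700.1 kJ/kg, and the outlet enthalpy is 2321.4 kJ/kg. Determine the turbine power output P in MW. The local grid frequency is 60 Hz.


P = mdot * (h_in - h_out) / 1000
P = 171.31 * (2700.1 - 2321.4) / 1000
P = 64.875 MW


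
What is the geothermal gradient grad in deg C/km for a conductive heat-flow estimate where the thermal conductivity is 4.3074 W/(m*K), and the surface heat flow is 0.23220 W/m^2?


grad = q * 1000 / k
grad = 0.23220 * 1000 / 4.3074
grad = 53.907 deg C/km


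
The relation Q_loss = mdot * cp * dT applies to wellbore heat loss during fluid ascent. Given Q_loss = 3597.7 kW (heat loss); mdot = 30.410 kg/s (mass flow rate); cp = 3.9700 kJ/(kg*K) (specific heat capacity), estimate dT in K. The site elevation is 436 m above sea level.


dT = Q_loss / (mdot * cp)
dT = 3597.7 / (30.410 * 3.9700)
dT = 29.800 K


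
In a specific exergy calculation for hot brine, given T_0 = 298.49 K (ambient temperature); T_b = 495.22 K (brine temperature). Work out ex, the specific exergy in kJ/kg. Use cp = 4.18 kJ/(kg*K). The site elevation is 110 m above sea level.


ex = cp * ((T_b - T_0) - T_0 * ln(T_b/T_0))
ex = 4.18 * ((495.22 - 298.49) - 298.49 * ln(495.22/298.49))
ex = 190.67 kJ/kg


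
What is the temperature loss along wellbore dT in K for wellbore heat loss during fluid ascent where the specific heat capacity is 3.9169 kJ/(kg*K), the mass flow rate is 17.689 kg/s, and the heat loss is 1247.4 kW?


dT = Q_loss / (mdot * cp)
dT = 1247.4 / (17.689 * 3.9169)
dT = 18.004 K


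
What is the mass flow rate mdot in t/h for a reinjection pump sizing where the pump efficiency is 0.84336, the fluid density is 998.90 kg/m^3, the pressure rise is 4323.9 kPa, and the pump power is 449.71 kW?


mdot = P_pump * rho * eta / dP
mdot = 449.71 * 998.90 * 0.84336 / 4323.9
mdot = 87.61771 kg/s
Convert: 87.61771 kg/s * 3.6 = 315.42 t/h
mdot = 315.42 t/h


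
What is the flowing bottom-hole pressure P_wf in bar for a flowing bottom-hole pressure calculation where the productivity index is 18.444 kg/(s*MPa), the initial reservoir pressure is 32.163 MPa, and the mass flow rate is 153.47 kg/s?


P_wf = P_i - mdot / PI
P_wf = 32.163 - 153.47 / 18.444
P_wf = 23.84214 MPa
Convert: 23.84214 MPa * 10.0 = 238.42 bar
P_wf = 238.42 bar


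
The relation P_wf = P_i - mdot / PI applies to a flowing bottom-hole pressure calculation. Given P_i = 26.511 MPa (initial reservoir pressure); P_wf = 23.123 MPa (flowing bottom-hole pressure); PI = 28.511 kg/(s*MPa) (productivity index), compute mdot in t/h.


mdot = (P_i - P_wf) * PI
mdot = (26.511 - 23.123) * 28.511
mdot = 96.59527 kg/s
Convert: 96.59527 kg/s * 3.6 = 347.74 t/h
mdot = 347.74 t/h


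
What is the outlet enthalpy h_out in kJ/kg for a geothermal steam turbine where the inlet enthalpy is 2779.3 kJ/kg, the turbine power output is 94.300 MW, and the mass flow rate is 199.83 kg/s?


h_out = h_in - P * 1000 / mdot
h_out = 2779.3 - 94.300 * 1000 / 199.83
h_out = 2307.4 kJ/kg


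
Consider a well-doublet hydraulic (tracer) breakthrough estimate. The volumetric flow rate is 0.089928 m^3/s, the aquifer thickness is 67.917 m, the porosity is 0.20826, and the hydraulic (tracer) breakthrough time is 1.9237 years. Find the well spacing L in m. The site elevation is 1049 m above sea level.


L = sqrt(t_bt*365.25*86400*3*Qv / (pi*hr*phi))
L = sqrt(1.9237*365.25*86400*3*0.089928 / (pi*67.917*0.20826))
L = 607.10 m


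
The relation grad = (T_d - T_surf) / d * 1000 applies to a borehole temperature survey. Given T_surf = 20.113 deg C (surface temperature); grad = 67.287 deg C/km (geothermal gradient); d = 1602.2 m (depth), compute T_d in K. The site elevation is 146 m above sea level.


T_d = T_surf + grad * d / 1000
T_d = 20.113 + 67.287 * 1602.2 / 1000
T_d = 127.9202 deg C
Convert to K: 127.9202 + 273.15 = 401.07 K
T_d = 401.07 K


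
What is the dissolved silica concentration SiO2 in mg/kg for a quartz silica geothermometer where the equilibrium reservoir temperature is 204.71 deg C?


SiO2 = 10^(5.19 - 1309/(T_eq + 273.15))
SiO2 = 10^(5.19 - 1309/(204.71 + 273.15))
SiO2 = 282.30 mg/kg


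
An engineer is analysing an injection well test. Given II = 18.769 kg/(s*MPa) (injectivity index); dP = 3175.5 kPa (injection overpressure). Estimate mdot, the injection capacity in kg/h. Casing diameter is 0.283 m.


mdot = II * dP / 1000
mdot = 18.769 * 3175.5 / 1000
mdot = 59.60096 kg/s
Convert: 59.60096 kg/s * 3600.0 = 2.1456e+05 kg/h
mdot = 2.1456e+05 kg/h


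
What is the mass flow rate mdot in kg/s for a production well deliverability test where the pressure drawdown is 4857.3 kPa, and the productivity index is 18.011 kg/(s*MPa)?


mdot = PI * dP / 1000
mdot = 18.011 * 4857.3 / 1000
mdot = 87.485 kg/s


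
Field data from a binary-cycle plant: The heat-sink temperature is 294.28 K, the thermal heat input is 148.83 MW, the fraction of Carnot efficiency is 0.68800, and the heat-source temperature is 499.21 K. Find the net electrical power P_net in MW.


Step 1: eta = (1 - Tc/Th)*f = (1 - 294.28/499.21)*0.688 = 0.2824299
Step 2: P_net = eta * Q_in = 0.2824299 * 148.83 = 42.034 MW
P_net = 42.034 MW


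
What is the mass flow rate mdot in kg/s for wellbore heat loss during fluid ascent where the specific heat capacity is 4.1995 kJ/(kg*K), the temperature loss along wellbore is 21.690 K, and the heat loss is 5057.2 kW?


mdot = Q_loss / (cp * dT)
mdot = 5057.2 / (4.1995 * 21.690)
mdot = 55.520 kg/s


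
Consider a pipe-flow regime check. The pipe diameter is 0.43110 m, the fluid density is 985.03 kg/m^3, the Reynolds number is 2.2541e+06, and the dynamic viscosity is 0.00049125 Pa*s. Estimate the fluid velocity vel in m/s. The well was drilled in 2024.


vel = Re * mu / (rho * D)
vel = 2.2541e+06 * 0.00049125 / (985.03 * 0.43110)
vel = 2.6076 m/s


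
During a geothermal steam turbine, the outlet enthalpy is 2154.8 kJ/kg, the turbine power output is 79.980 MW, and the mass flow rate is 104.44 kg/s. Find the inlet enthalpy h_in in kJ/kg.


h_in = h_out + P * 1000 / mdot
h_in = 2154.8 + 79.980 * 1000 / 104.44
h_in = 2920.6 kJ/kg


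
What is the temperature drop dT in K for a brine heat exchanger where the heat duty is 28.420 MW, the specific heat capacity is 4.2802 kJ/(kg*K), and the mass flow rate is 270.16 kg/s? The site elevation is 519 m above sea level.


dT = Q * 1000 / (mdot * cp)
dT = 28.420 * 1000 / (270.16 * 4.2802)
dT = 24.578 K


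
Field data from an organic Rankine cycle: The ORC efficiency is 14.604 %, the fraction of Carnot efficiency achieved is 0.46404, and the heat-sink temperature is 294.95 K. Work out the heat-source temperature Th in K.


Th = Tc / (1 - (eta_orc/100)/f)
Th = 294.95 / (1 - (14.604/100)/0.46404)
Th = 430.40 K


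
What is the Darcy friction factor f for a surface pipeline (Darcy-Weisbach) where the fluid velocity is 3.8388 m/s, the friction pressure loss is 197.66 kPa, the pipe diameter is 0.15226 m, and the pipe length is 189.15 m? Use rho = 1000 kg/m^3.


f = dP*1000 / ((L/D)*(rho*vel^2/2))
f = 197.66*1000 / ((189.15/0.15226)*(1000*3.8388^2/2))
f = 0.021594


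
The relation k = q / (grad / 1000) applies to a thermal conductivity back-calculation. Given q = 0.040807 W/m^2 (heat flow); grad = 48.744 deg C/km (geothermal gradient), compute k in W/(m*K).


k = q / (grad / 1000)
k = 0.040807 / (48.744 / 1000)
k = 0.83717 W/(m*K)


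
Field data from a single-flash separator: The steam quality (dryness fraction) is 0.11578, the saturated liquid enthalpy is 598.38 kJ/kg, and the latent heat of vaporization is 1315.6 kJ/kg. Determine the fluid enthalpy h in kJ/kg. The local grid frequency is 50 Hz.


h = hf + x * hfg
h = 598.38 + 0.11578 * 1315.6
h = 750.70 kJ/kg


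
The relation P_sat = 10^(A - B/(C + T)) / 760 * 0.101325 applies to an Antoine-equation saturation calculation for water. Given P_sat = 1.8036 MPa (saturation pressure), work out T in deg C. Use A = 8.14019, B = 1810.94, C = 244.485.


T = B / (A - log10(P_sat * 760 / 0.101325)) - C
T = 1810.94 / (8.14019 - log10(1.8036 * 760 / 0.101325)) - 244.485
T = 207.24 deg C


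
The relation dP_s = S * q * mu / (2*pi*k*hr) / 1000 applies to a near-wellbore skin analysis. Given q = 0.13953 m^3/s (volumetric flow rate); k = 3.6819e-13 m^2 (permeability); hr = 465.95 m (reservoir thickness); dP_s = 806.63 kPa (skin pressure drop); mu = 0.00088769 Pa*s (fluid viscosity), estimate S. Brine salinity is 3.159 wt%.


S = dP_s * 1000 * 2*pi*k*hr / (q*mu)
S = 806.63 * 1000 * 2*pi*3.6819e-13*465.95 / (0.13953*0.00088769)
S = 7.0200


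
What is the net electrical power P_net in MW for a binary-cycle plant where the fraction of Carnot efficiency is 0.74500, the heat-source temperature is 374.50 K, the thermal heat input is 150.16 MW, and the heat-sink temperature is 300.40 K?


Step 1: eta = (1 - Tc/Th)*f = (1 - 300.4/374.5)*0.745 = 0.1474085
Step 2: P_net = eta * Q_in = 0.1474085 * 150.16 = 22.135 MW
P_net = 22.135 MW


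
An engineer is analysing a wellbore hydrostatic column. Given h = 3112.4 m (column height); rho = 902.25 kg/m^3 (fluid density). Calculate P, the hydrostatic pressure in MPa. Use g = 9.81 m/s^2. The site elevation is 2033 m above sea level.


P = rho * g * h / 1e6
P = 902.25 * 9.81 * 3112.4 / 1e6
P = 27.548 MPa


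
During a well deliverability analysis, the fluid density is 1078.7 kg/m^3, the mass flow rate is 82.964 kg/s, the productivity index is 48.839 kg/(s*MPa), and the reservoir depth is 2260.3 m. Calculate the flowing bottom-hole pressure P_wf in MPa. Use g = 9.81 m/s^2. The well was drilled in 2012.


Step 1: P_i = rho*g*h/1e6 = 1078.7*9.81*2260.3/1e6 = 23.91860 MPa
Step 2: P_wf = P_i - mdot/PI = 23.91860 - 82.964/48.839 = 22.220 MPa
P_wf = 22.220 MPa


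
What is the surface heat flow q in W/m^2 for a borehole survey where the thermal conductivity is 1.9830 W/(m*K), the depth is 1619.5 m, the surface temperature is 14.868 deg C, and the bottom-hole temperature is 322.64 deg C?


Step 1: grad = (T_d - T_surf)/d * 1000 = (322.64 - 14.868)/1619.5 * 1000 = 190.0414 deg C/km
Step 2: q = k * grad / 1000 = 1.983 * 190.0414 / 1000 = 0.37685 W/m^2
q = 0.37685 W/m^2


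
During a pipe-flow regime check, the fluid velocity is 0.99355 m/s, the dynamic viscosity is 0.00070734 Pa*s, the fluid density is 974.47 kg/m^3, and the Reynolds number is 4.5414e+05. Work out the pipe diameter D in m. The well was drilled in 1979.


D = Re * mu / (rho * vel)
D = 4.5414e+05 * 0.00070734 / (974.47 * 0.99355)
D = 0.33179 m


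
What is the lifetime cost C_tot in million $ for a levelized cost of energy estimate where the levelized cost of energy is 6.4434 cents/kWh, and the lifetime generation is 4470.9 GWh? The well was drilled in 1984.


C_tot = LCOE / 100 * E_tot
C_tot = 6.4434 / 100 * 4470.9
C_tot = 288.08 million $


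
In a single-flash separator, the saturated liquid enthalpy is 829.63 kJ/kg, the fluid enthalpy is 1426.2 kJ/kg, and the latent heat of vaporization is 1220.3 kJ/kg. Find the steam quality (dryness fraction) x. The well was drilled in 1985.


x = (h - hf) / hfg
x = (1426.2 - 829.63) / 1220.3
x = 0.48887


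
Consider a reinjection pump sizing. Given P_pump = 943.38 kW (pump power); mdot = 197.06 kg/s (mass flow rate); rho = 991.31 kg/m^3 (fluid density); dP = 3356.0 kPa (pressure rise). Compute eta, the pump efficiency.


eta = mdot * dP / (rho * P_pump)
eta = 197.06 * 3356.0 / (991.31 * 943.38)
eta = 0.70717


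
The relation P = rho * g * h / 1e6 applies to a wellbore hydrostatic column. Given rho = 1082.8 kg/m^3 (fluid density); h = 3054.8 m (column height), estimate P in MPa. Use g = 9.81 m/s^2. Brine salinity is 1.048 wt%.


P = rho * g * h / 1e6
P = 1082.8 * 9.81 * 3054.8 / 1e6
P = 32.449 MPa


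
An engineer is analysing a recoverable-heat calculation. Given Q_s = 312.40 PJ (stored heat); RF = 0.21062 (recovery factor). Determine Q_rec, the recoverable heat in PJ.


Q_rec = Q_s * RF
Q_rec = 312.40 * 0.21062
Q_rec = 65.798 PJ


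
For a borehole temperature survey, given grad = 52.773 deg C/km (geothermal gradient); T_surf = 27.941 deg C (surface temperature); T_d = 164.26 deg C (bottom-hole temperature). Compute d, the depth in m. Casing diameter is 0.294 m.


d = (T_d - T_surf) / grad * 1000
d = (164.26 - 27.941) / 52.773 * 1000
d = 2583.1 m


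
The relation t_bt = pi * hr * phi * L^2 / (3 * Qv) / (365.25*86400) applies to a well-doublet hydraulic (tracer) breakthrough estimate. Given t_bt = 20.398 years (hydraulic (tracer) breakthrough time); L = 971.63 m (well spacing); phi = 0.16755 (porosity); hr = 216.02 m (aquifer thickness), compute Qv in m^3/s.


Qv = pi*hr*phi*L^2 / (3*t_bt*365.25*86400)
Qv = pi*216.02*0.16755*971.63^2 / (3*20.398*365.25*86400)
Qv = 0.055588 m^3/s


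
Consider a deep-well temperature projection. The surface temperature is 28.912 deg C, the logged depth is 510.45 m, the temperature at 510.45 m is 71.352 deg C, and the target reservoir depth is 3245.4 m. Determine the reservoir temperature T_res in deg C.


Step 1: grad = (T_d1 - T_surf)/d1 * 1000 = (71.352 - 28.912)/510.45 * 1000 = 83.14233 deg C/km
Step 2: T_res = T_surf + grad*d2/1000 = 28.912 + 83.14233*3245.4/1000 = 298.74 deg C
T_res = 298.74 deg C


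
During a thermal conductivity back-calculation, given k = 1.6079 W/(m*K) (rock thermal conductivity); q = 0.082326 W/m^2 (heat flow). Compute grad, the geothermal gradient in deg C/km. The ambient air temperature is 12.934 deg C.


grad = q / k * 1000
grad = 0.082326 / 1.6079 * 1000
grad = 51.201 deg C/km


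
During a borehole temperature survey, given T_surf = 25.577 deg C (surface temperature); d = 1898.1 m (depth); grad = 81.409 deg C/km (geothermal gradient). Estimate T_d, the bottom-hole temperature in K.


T_d = T_surf + grad * d / 1000
T_d = 25.577 + 81.409 * 1898.1 / 1000
T_d = 180.0994 deg C
Convert to K: 180.0994 + 273.15 = 453.25 K
T_d = 453.25 K


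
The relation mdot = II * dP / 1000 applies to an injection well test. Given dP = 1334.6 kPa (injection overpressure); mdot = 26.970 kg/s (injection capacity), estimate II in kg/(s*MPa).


II = mdot * 1000 / dP
II = 26.970 * 1000 / 1334.6
II = 20.208 kg/(s*MPa)


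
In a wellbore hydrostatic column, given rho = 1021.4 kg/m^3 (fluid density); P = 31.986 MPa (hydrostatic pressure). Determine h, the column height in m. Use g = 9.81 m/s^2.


h = P * 1e6 / (g * rho)
h = 31.986 * 1e6 / (9.81 * 1021.4)
h = 3192.2 m


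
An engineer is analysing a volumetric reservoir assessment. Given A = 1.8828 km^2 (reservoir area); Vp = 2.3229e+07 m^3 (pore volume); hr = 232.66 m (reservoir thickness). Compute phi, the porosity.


phi = Vp / (A * 1e6 * hr)
phi = 2.3229e+07 / (1.8828 * 1e6 * 232.66)
phi = 0.053028


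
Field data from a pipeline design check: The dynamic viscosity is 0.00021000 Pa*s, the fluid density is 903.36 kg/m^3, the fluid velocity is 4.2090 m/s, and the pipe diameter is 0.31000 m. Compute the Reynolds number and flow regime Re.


Step 1: Re = rho*vel*D/mu = 903.36*4.209*0.31/0.00021 = 5.6128e+06
Step 2: Re = 5.6128e+06 > 4000, so flow is turbulent.
Re = 5.6128e+06 (turbulent)


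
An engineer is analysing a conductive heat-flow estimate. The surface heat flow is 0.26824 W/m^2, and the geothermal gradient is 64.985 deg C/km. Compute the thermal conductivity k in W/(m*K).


k = q * 1000 / grad
k = 0.26824 * 1000 / 64.985
k = 4.1277 W/(m*K)


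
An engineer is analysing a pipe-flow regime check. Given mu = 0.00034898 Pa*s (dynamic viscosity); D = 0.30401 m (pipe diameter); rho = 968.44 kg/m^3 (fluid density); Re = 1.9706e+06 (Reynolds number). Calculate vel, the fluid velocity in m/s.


vel = Re * mu / (rho * D)
vel = 1.9706e+06 * 0.00034898 / (968.44 * 0.30401)
vel = 2.3358 m/s


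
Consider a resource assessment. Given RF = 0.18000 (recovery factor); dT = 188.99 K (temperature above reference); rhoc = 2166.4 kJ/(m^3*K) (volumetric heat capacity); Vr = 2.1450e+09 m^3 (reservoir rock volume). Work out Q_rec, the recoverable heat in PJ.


Step 1: Q_s = Vr*rhoc*dT/1e12 = 2.1450e+09*2166.4*188.99/1e12 = 878.2229 PJ
Step 2: Q_rec = Q_s * RF = 878.2229 * 0.18 = 158.08 PJ
Q_rec = 158.08 PJ


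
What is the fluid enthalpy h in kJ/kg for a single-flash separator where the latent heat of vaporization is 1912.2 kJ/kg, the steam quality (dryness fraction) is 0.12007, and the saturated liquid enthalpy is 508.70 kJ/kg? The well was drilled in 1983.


h = hf + x * hfg
h = 508.70 + 0.12007 * 1912.2
h = 738.30 kJ/kg


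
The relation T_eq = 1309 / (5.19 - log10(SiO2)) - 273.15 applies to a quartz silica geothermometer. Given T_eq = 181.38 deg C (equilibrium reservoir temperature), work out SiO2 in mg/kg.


SiO2 = 10^(5.19 - 1309/(T_eq + 273.15))
SiO2 = 10^(5.19 - 1309/(181.38 + 273.15))
SiO2 = 204.22 mg/kg


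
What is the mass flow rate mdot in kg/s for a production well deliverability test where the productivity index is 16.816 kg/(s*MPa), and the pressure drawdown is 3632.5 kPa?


mdot = PI * dP / 1000
mdot = 16.816 * 3632.5 / 1000
mdot = 61.084 kg/s


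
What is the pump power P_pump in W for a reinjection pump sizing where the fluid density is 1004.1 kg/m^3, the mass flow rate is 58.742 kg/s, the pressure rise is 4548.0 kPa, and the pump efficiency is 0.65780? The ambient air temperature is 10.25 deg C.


P_pump = mdot * dP / (rho * eta)
P_pump = 58.742 * 4548.0 / (1004.1 * 0.65780)
P_pump = 404.4812 kW
Convert: 404.4812 kW * 1000.0 = 4.0448e+05 W
P_pump = 4.0448e+05 W


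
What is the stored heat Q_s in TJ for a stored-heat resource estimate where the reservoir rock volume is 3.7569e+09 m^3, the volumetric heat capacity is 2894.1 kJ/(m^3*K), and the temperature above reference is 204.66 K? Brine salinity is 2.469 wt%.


Q_s = Vr * rhoc * dT / 1e12
Q_s = 3.7569e+09 * 2894.1 * 204.66 / 1e12
Q_s = 2225.236 PJ
Convert: 2225.236 PJ * 1000.0 = 2.2252e+06 TJ
Q_s = 2.2252e+06 TJ


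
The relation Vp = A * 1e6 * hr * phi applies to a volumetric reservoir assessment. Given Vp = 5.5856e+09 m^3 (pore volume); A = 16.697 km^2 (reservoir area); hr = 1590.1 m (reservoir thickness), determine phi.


phi = Vp / (A * 1e6 * hr)
phi = 5.5856e+09 / (16.697 * 1e6 * 1590.1)
phi = 0.21038


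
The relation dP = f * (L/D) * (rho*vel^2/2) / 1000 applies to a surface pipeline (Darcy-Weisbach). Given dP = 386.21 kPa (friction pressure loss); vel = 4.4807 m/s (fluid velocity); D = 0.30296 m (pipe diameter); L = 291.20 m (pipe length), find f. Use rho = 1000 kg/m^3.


f = dP*1000 / ((L/D)*(rho*vel^2/2))
f = 386.21*1000 / ((291.20/0.30296)*(1000*4.4807^2/2))
f = 0.040027


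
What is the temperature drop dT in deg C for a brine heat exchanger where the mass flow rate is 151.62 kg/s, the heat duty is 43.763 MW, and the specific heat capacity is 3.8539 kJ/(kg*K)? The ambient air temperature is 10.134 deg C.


dT = Q * 1000 / (mdot * cp)
dT = 43.763 * 1000 / (151.62 * 3.8539)
dT = 74.89454 K
Convert (temperature difference, 1 K = 1 deg C): 74.89454 K = 74.89454 deg C
dT = 74.895 deg C


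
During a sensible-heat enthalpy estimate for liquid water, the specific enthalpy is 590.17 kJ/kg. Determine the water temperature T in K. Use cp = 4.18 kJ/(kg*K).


T = h / cp
T = 590.17 / 4.18
T = 141.1890 deg C
Convert to K: 141.1890 + 273.15 = 414.34 K
T = 414.34 K


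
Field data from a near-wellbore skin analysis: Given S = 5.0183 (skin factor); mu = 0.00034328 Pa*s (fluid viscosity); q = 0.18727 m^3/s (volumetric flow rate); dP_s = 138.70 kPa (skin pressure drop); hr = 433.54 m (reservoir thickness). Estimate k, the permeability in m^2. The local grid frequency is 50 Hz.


k = S*q*mu / (2*pi*dP_s*1000*hr)
k = 5.0183*0.18727*0.00034328 / (2*pi*138.70*1000*433.54)
k = 8.5386e-13 m^2


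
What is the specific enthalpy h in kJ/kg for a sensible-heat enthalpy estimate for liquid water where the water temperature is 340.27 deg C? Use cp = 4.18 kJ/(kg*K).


h = cp * T
h = 4.18 * 340.27
h = 1422.3 kJ/kg


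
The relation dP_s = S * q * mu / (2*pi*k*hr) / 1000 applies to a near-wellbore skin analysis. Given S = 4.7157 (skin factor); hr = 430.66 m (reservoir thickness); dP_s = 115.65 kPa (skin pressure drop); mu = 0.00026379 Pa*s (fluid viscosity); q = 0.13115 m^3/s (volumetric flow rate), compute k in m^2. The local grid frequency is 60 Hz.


k = S*q*mu / (2*pi*dP_s*1000*hr)
k = 4.7157*0.13115*0.00026379 / (2*pi*115.65*1000*430.66)
k = 5.2133e-13 m^2


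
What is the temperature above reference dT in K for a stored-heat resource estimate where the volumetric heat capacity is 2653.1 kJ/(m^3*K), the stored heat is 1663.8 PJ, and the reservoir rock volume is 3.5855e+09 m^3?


dT = Q_s * 1e12 / (Vr * rhoc)
dT = 1663.8 * 1e12 / (3.5855e+09 * 2653.1)
dT = 174.90 K


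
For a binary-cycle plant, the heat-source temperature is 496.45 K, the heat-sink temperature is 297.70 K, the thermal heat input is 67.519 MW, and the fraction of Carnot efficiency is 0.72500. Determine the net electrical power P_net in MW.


Step 1: eta = (1 - Tc/Th)*f = (1 - 297.7/496.45)*0.725 = 0.2902483
Step 2: P_net = eta * Q_in = 0.2902483 * 67.519 = 19.597 MW
P_net = 19.597 MW


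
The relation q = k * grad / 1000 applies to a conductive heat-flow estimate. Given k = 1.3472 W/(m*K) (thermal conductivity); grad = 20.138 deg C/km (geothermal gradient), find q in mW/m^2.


q = k * grad / 1000
q = 1.3472 * 20.138 / 1000
q = 0.02712991 W/m^2
Convert: 0.02712991 W/m^2 * 1000.0 = 27.130 mW/m^2
q = 27.130 mW/m^2


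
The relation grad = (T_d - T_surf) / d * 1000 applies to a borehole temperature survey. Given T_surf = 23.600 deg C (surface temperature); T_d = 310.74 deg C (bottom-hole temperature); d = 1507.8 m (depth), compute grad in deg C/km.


grad = (T_d - T_surf) / d * 1000
grad = (310.74 - 23.600) / 1507.8 * 1000
grad = 190.44 deg C/km


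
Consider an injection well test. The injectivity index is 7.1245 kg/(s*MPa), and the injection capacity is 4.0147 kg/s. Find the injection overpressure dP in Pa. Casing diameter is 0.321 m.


dP = mdot * 1000 / II
dP = 4.0147 * 1000 / 7.1245
dP = 563.5062 kPa
Convert: 563.5062 kPa * 1000.0 = 5.6351e+05 Pa
dP = 5.6351e+05 Pa


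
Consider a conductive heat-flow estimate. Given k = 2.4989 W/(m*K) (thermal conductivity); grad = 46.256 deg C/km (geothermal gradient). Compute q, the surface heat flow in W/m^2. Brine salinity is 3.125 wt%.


q = k * grad / 1000
q = 2.4989 * 46.256 / 1000
q = 0.11559 W/m^2


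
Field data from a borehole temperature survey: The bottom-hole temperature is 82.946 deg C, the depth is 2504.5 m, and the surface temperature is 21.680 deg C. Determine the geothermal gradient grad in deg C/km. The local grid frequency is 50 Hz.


grad = (T_d - T_surf) / d * 1000
grad = (82.946 - 21.680) / 2504.5 * 1000
grad = 24.462 deg C/km


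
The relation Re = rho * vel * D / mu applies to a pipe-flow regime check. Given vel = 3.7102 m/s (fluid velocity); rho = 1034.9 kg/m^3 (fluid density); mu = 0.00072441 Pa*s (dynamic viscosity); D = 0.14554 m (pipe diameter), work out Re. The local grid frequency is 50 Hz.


Re = rho * vel * D / mu
Re = 1034.9 * 3.7102 * 0.14554 / 0.00072441
Re = 7.7142e+05


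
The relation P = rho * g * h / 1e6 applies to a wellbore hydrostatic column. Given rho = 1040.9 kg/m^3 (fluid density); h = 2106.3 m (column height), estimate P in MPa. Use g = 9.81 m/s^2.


P = rho * g * h / 1e6
P = 1040.9 * 9.81 * 2106.3 / 1e6
P = 21.508 MPa


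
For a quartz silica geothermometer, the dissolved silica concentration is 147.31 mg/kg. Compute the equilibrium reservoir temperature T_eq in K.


T_eq = 1309 / (5.19 - log10(SiO2)) - 273.15
T_eq = 1309 / (5.19 - log10(147.31)) - 273.15
T_eq = 160.0401 deg C
Convert to K: 160.0401 + 273.15 = 433.19 K
T_eq = 433.19 K


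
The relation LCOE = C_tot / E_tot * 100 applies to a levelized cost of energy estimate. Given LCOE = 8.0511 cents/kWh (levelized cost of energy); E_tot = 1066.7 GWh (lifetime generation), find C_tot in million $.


C_tot = LCOE / 100 * E_tot
C_tot = 8.0511 / 100 * 1066.7
C_tot = 85.881 million $


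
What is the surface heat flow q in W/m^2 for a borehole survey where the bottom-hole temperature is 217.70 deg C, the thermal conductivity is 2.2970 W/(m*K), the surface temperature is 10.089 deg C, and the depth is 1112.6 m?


Step 1: grad = (T_d - T_surf)/d * 1000 = (217.7 - 10.089)/1112.6 * 1000 = 186.5999 deg C/km
Step 2: q = k * grad / 1000 = 2.297 * 186.5999 / 1000 = 0.42862 W/m^2
q = 0.42862 W/m^2


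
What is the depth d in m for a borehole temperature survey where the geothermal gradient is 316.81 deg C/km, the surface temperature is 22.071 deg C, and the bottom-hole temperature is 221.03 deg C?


d = (T_d - T_surf) / grad * 1000
d = (221.03 - 22.071) / 316.81 * 1000
d = 628.01 m


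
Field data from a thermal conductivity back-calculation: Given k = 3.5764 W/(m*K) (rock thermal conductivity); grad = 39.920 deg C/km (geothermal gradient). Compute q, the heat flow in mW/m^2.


q = k * grad / 1000
q = 3.5764 * 39.920 / 1000
q = 0.1427699 W/m^2
Convert: 0.1427699 W/m^2 * 1000.0 = 142.77 mW/m^2
q = 142.77 mW/m^2


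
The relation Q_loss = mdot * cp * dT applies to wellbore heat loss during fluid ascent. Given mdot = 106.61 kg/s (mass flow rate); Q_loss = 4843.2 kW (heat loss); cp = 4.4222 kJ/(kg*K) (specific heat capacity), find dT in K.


dT = Q_loss / (mdot * cp)
dT = 4843.2 / (106.61 * 4.4222)
dT = 10.273 K


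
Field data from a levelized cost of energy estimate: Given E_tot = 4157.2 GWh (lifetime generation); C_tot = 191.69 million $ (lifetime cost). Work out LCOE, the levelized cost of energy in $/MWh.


LCOE = C_tot / E_tot * 100
LCOE = 191.69 / 4157.2 * 100
LCOE = 4.611036 cents/kWh
Convert: 4.611036 cents/kWh * 10.0 = 46.110 $/MWh
LCOE = 46.110 $/MWh


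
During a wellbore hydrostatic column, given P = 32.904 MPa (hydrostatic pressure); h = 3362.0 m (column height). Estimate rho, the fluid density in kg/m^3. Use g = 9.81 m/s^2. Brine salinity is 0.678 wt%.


rho = P * 1e6 / (g * h)
rho = 32.904 * 1e6 / (9.81 * 3362.0)
rho = 997.66 kg/m^3


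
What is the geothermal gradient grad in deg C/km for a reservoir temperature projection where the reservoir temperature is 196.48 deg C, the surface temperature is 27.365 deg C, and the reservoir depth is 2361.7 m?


grad = (T_res - T_surf) / d * 1000
grad = (196.48 - 27.365) / 2361.7 * 1000
grad = 71.607 deg C/km


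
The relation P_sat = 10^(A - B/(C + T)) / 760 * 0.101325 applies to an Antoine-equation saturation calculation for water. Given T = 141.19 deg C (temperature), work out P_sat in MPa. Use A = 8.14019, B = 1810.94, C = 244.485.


P_sat = 10^(A - B/(C + T)) / 760 * 0.101325
P_sat = 10^(8.14019 - 1810.94/(244.485 + 141.19)) / 760 * 0.101325
P_sat = 0.37118 MPa


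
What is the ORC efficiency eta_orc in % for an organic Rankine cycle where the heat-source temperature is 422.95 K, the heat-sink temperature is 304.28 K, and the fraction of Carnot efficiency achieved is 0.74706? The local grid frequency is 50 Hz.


eta_orc = (1 - Tc/Th) * f * 100
eta_orc = (1 - 304.28/422.95) * 0.74706 * 100
eta_orc = 20.961 %


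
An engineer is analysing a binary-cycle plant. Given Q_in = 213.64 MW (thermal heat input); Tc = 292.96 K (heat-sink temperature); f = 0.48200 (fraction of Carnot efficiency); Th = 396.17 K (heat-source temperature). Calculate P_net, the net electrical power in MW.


Step 1: eta = (1 - Tc/Th)*f = (1 - 292.96/396.17)*0.482 = 0.1255704
Step 2: P_net = eta * Q_in = 0.1255704 * 213.64 = 26.827 MW
P_net = 26.827 MW


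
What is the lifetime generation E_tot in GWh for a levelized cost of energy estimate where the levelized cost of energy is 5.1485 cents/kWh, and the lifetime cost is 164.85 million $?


E_tot = C_tot / LCOE * 100
E_tot = 164.85 / 5.1485 * 100
E_tot = 3201.9 GWh


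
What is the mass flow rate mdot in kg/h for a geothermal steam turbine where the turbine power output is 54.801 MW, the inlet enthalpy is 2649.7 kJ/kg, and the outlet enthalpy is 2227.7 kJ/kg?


mdot = P * 1000 / (h_in - h_out)
mdot = 54.801 * 1000 / (2649.7 - 2227.7)
mdot = 129.8602 kg/s
Convert: 129.8602 kg/s * 3600.0 = 4.6750e+05 kg/h
mdot = 4.6750e+05 kg/h


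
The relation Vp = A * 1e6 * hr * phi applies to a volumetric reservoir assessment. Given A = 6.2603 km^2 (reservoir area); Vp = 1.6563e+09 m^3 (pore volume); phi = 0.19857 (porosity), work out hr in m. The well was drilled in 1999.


hr = Vp / (A * 1e6 * phi)
hr = 1.6563e+09 / (6.2603 * 1e6 * 0.19857)
hr = 1332.4 m


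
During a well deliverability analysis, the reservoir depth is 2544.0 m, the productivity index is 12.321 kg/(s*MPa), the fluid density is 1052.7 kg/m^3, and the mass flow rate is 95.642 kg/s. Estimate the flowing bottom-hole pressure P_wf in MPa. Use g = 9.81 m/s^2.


Step 1: P_i = rho*g*h/1e6 = 1052.7*9.81*2544.0/1e6 = 26.27185 MPa
Step 2: P_wf = P_i - mdot/PI = 26.27185 - 95.642/12.321 = 18.509 MPa
P_wf = 18.509 MPa


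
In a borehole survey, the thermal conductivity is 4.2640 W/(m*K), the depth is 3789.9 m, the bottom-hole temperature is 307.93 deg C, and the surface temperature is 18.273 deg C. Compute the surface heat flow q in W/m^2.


Step 1: grad = (T_d - T_surf)/d * 1000 = (307.93 - 18.273)/3789.9 * 1000 = 76.42867 deg C/km
Step 2: q = k * grad / 1000 = 4.264 * 76.42867 / 1000 = 0.32589 W/m^2
q = 0.32589 W/m^2


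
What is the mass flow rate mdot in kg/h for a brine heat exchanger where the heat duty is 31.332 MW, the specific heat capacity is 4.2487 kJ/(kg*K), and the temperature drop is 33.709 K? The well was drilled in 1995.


mdot = Q * 1000 / (cp * dT)
mdot = 31.332 * 1000 / (4.2487 * 33.709)
mdot = 218.7692 kg/s
Convert: 218.7692 kg/s * 3600.0 = 7.8757e+05 kg/h
mdot = 7.8757e+05 kg/h


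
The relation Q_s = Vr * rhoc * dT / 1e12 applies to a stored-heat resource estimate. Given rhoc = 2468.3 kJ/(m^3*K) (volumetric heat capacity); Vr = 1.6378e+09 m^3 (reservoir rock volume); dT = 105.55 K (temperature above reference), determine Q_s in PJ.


Q_s = Vr * rhoc * dT / 1e12
Q_s = 1.6378e+09 * 2468.3 * 105.55 / 1e12
Q_s = 426.69 PJ


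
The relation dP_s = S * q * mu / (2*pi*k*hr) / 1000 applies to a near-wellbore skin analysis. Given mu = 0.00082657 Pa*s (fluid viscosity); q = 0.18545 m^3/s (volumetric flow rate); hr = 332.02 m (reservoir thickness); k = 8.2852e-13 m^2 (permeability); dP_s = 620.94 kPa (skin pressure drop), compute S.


S = dP_s * 1000 * 2*pi*k*hr / (q*mu)
S = 620.94 * 1000 * 2*pi*8.2852e-13*332.02 / (0.18545*0.00082657)
S = 7.0015


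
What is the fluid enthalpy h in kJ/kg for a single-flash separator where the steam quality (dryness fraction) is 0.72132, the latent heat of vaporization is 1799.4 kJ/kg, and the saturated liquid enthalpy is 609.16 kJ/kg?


h = hf + x * hfg
h = 609.16 + 0.72132 * 1799.4
h = 1907.1 kJ/kg


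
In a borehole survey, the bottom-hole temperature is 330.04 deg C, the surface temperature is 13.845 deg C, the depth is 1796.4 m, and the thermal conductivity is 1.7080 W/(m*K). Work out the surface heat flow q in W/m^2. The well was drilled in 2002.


Step 1: grad = (T_d - T_surf)/d * 1000 = (330.04 - 13.845)/1796.4 * 1000 = 176.0159 deg C/km
Step 2: q = k * grad / 1000 = 1.708 * 176.0159 / 1000 = 0.30064 W/m^2
q = 0.30064 W/m^2


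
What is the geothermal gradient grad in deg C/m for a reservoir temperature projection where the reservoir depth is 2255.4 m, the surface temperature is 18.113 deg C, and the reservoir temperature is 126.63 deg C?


grad = (T_res - T_surf) / d * 1000
grad = (126.63 - 18.113) / 2255.4 * 1000
grad = 48.11430 deg C/km
Convert: 48.11430 deg C/km * 0.001 = 0.048114 deg C/m
grad = 0.048114 deg C/m


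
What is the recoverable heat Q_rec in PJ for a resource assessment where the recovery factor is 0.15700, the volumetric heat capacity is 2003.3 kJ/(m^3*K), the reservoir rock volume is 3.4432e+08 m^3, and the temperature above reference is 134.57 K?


Step 1: Q_s = Vr*rhoc*dT/1e12 = 3.4432e+08*2003.3*134.57/1e12 = 92.82319 PJ
Step 2: Q_rec = Q_s * RF = 92.82319 * 0.157 = 14.573 PJ
Q_rec = 14.573 PJ


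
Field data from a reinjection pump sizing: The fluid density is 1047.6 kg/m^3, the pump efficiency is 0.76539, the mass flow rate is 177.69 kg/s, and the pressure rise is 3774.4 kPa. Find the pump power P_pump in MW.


P_pump = mdot * dP / (rho * eta)
P_pump = 177.69 * 3774.4 / (1047.6 * 0.76539)
P_pump = 836.4358 kW
Convert: 836.4358 kW * 0.001 = 0.83644 MW
P_pump = 0.83644 MW


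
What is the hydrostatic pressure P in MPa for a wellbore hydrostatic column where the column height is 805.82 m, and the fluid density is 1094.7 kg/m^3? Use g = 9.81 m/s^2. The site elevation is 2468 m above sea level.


P = rho * g * h / 1e6
P = 1094.7 * 9.81 * 805.82 / 1e6
P = 8.6537 MPa


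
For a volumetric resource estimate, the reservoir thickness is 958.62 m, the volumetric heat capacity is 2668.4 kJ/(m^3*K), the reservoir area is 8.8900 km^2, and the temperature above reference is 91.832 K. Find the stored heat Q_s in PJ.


Step 1: Vr = A*1e6*hr = 8.89*1e6*958.62 = 8.522132e+09 m^3
Step 2: Q_s = Vr*rhoc*dT/1e12 = 8.522132e+09*2668.4*91.832/1e12 = 2088.3 PJ
Q_s = 2088.3 PJ


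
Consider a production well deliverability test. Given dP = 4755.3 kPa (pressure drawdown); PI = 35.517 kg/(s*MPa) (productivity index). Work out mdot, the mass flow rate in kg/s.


mdot = PI * dP / 1000
mdot = 35.517 * 4755.3 / 1000
mdot = 168.89 kg/s


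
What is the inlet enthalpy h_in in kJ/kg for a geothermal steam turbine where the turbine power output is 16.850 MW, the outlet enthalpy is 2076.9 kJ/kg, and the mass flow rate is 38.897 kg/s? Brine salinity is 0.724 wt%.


h_in = h_out + P * 1000 / mdot
h_in = 2076.9 + 16.850 * 1000 / 38.897
h_in = 2510.1 kJ/kg


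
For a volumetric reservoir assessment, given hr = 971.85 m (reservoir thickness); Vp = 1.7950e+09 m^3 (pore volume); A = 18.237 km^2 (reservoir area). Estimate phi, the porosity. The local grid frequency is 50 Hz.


phi = Vp / (A * 1e6 * hr)
phi = 1.7950e+09 / (18.237 * 1e6 * 971.85)
phi = 0.10128


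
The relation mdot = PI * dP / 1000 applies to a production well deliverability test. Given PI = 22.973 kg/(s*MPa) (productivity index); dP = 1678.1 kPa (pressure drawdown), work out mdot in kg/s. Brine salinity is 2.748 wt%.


mdot = PI * dP / 1000
mdot = 22.973 * 1678.1 / 1000
mdot = 38.551 kg/s


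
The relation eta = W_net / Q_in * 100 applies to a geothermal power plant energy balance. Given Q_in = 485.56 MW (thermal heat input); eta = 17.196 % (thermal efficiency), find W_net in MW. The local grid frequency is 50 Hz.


W_net = eta / 100 * Q_in
W_net = 17.196 / 100 * 485.56
W_net = 83.497 MW


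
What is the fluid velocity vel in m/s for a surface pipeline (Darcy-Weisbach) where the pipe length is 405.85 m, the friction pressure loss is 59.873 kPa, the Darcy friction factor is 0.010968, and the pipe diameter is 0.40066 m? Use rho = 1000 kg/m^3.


vel = sqrt(dP*1000*2*D / (f*L*rho))
vel = sqrt(59.873*1000*2*0.40066 / (0.010968*405.85*1000))
vel = 3.2830 m/s


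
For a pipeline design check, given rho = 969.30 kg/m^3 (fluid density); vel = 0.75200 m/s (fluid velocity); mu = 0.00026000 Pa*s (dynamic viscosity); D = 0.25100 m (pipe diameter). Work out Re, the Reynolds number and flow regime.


Step 1: Re = rho*vel*D/mu = 969.3*0.752*0.251/0.00026 = 7.0368e+05
Step 2: Re = 7.0368e+05 > 4000, so flow is turbulent.
Re = 7.0368e+05 (turbulent)


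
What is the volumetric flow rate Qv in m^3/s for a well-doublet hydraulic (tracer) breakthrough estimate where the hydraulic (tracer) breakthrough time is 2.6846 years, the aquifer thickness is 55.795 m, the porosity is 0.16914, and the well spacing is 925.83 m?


Qv = pi*hr*phi*L^2 / (3*t_bt*365.25*86400)
Qv = pi*55.795*0.16914*925.83^2 / (3*2.6846*365.25*86400)
Qv = 0.099988 m^3/s


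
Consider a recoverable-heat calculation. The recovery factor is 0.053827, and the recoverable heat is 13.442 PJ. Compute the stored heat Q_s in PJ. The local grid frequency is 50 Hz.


Q_s = Q_rec / RF
Q_s = 13.442 / 0.053827
Q_s = 249.73 PJ


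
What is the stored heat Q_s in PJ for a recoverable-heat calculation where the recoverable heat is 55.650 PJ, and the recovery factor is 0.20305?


Q_s = Q_rec / RF
Q_s = 55.650 / 0.20305
Q_s = 274.07 PJ


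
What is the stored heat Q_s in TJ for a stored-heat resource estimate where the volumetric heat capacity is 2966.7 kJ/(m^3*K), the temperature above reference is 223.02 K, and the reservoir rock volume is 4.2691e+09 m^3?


Q_s = Vr * rhoc * dT / 1e12
Q_s = 4.2691e+09 * 2966.7 * 223.02 / 1e12
Q_s = 2824.579 PJ
Convert: 2824.579 PJ * 1000.0 = 2.8246e+06 TJ
Q_s = 2.8246e+06 TJ


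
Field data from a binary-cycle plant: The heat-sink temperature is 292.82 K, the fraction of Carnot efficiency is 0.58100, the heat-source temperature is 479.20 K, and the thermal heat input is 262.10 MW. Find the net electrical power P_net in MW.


Step 1: eta = (1 - Tc/Th)*f = (1 - 292.82/479.2)*0.581 = 0.2259741
Step 2: P_net = eta * Q_in = 0.2259741 * 262.1 = 59.228 MW
P_net = 59.228 MW
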